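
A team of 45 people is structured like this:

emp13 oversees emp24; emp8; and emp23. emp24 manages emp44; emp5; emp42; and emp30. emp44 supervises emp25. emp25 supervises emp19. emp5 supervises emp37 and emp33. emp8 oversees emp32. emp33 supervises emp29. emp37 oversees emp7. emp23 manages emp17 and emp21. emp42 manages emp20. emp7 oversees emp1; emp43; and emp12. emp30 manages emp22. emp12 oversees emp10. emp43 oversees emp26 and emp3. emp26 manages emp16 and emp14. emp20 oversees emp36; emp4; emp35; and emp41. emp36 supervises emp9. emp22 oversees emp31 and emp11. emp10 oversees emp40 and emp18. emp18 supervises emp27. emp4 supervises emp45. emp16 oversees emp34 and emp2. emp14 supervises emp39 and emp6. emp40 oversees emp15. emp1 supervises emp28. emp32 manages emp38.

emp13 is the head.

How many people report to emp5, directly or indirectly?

21

emp5 directly manages emp33, emp37. Under emp33: emp29 (1). Under emp37: emp7, emp1, emp28, emp43, emp3, emp26, emp14, emp6, emp39, emp16, emp2, emp34, emp12, emp10, emp40, emp15, emp18, emp27 (18). So emp5's organization is 2 direct reports plus everyone under them: 2 + 19 = 21.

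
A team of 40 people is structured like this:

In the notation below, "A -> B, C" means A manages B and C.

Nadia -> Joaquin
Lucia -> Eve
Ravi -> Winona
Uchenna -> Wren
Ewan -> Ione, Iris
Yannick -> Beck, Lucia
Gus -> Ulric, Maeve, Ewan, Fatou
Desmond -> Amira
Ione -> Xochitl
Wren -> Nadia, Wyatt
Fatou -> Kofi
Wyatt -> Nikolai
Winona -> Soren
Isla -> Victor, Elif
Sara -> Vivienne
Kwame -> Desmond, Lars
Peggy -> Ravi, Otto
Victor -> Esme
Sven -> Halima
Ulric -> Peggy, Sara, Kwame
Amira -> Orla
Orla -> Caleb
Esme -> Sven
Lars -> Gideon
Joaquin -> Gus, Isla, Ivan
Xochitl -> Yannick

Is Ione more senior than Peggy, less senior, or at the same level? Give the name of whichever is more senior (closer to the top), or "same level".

same level

Both Ione and Peggy are 6 levels below Uchenna.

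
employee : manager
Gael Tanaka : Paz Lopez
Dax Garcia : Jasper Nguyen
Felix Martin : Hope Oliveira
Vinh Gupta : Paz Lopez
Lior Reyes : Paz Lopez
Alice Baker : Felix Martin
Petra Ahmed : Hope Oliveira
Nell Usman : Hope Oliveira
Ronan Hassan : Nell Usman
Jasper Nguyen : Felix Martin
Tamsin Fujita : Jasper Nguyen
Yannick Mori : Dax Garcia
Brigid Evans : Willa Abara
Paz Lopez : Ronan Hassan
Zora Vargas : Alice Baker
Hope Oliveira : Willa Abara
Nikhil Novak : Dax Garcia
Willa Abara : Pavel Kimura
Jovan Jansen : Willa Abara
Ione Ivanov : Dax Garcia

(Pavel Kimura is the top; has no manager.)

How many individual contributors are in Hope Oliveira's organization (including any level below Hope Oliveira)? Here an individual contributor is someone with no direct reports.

9

The people in Hope Oliveira's organization with no one reporting to them are Petra Ahmed, Lior Reyes, Gael Tanaka, Vinh Gupta, Zora Vargas, Ione Ivanov, Yannick Mori, Nikhil Novak, Tamsin Fujita. That is 9.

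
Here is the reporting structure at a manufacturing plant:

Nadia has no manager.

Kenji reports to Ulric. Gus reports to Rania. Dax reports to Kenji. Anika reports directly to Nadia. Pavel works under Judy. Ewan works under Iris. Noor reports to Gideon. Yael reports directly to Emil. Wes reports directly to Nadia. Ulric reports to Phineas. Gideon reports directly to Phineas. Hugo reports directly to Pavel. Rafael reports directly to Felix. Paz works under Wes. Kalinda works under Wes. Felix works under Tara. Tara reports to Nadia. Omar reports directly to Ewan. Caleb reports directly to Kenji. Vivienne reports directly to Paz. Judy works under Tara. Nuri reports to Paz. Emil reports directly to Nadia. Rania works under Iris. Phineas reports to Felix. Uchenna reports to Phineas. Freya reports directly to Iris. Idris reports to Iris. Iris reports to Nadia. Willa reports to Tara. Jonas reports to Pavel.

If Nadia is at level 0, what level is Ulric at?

Chain from Ulric up to Nadia: Ulric → Phineas → Felix → Tara → Nadia. That is 4 steps up, so Ulric is 4 levels below Nadia.

4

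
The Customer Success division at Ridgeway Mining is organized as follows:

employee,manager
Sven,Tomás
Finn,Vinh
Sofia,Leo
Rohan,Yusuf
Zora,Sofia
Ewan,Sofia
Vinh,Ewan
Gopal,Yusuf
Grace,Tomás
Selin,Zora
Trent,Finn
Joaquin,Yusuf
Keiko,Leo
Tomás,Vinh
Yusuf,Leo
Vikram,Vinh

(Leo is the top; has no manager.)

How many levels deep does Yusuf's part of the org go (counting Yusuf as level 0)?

1

The longest chain under Yusuf runs Yusuf → Rohan, which is 1 level below Yusuf.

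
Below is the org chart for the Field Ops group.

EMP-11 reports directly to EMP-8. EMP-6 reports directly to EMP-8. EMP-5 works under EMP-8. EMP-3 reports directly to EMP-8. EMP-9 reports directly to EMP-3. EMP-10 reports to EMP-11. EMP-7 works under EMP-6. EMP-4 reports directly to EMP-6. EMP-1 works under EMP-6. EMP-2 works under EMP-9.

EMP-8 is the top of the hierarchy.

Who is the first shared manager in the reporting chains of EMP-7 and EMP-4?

EMP-6

EMP-7's chain of managers is EMP-6, EMP-8. EMP-4's chain of managers is EMP-6, EMP-8. The first manager that appears in both chains is EMP-6.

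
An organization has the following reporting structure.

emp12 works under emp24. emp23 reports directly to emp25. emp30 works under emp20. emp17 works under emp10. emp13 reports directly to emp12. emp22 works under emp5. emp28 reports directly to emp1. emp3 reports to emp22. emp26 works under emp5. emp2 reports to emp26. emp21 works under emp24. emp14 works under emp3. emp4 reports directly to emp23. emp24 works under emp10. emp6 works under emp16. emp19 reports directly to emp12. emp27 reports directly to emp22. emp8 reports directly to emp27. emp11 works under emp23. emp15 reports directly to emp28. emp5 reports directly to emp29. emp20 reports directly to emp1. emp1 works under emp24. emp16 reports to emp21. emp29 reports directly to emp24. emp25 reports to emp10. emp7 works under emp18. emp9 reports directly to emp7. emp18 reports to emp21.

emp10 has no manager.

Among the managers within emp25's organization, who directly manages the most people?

emp23

Direct-report counts within emp25's organization: emp25 has 1; emp23 has 2. The largest is 2, held by emp23.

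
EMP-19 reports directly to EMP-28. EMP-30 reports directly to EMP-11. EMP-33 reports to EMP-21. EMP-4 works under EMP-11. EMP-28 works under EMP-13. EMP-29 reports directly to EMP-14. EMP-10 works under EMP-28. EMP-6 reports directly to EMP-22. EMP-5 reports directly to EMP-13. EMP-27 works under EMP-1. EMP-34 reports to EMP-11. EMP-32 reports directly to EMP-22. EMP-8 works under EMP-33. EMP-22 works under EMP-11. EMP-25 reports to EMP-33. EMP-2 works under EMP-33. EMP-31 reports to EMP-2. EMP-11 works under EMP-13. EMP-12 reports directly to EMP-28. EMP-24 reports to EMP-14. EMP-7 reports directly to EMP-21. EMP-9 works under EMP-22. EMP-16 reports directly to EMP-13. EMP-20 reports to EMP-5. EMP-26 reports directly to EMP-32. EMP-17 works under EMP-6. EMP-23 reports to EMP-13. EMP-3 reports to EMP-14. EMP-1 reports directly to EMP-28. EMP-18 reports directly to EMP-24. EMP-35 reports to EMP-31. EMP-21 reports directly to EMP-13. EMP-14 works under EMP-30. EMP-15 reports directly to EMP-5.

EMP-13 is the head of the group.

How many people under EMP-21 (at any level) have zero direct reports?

4

The people in EMP-21's organization with no one reporting to them are EMP-7, EMP-25, EMP-8, EMP-35. That is 4.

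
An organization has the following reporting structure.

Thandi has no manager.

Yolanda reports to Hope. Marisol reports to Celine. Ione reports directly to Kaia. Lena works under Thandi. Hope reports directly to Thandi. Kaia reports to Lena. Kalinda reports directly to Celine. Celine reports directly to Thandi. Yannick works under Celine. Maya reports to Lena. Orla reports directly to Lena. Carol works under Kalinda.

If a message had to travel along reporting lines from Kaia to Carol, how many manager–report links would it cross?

Kaia is 2 levels below Thandi, and Carol is 3 levels below Thandi (their lowest common manager). The shortest path runs up from Kaia to Thandi and back down to Carol: 2 + 3 = 5 links.

5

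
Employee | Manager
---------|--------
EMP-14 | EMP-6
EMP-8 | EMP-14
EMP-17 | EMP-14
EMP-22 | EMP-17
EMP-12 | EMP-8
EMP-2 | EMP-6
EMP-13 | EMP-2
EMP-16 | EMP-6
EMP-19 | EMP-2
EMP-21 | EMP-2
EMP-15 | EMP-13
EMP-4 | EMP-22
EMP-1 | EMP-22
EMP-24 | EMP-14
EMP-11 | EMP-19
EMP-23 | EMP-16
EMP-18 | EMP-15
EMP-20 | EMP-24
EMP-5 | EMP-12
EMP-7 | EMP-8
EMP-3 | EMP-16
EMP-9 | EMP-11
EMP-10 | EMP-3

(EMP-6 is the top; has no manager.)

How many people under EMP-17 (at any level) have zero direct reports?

2

The people in EMP-17's organization with no one reporting to them are EMP-1, EMP-4. That is 2.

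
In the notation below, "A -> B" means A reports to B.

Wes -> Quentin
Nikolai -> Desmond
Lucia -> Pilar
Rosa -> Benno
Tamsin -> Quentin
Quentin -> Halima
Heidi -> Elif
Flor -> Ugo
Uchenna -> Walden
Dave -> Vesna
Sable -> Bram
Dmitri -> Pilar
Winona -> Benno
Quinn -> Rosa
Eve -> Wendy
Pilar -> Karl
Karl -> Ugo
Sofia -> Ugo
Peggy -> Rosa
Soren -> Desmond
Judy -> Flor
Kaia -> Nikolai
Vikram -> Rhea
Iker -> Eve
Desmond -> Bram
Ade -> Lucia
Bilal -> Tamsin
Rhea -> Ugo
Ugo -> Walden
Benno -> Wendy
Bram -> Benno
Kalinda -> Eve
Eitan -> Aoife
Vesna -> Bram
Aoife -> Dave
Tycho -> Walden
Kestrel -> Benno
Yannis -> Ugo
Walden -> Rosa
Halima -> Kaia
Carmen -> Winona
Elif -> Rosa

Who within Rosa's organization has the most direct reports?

Ugo

Direct-report counts within Rosa's organization: Rosa has 4; Elif has 1; Walden has 3; Ugo has 5; Rhea has 1; Flor has 1; Karl has 1; Pilar has 2; Lucia has 1. The largest is 5, held by Ugo.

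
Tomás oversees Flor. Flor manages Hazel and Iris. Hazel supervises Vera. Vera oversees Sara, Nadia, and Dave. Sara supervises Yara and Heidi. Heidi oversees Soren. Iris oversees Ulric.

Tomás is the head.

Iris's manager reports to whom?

Iris reports to Flor, and Flor reports to Tomás. So Iris's skip-level manager is Tomás.

Tomás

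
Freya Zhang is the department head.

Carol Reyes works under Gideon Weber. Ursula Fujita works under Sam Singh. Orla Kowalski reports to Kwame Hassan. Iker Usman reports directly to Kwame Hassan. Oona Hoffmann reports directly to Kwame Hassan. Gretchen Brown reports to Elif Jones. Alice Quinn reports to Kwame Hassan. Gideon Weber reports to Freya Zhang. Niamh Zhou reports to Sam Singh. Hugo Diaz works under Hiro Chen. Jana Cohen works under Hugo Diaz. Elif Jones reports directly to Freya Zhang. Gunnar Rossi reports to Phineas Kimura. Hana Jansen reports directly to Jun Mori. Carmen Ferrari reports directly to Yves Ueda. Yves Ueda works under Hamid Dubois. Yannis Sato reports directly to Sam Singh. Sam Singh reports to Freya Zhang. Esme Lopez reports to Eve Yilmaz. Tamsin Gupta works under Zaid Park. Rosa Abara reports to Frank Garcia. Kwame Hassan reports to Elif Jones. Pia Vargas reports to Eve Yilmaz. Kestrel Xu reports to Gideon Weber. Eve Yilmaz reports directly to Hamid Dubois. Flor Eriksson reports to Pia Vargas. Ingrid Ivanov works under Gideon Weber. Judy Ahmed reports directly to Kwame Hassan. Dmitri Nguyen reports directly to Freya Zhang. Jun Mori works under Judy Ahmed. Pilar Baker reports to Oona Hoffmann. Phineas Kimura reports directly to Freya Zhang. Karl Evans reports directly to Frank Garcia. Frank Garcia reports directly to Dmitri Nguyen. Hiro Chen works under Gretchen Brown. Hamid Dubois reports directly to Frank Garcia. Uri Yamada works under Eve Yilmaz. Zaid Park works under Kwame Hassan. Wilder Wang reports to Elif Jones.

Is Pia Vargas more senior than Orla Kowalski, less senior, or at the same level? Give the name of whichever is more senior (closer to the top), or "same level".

Pia Vargas is 5 levels below Freya Zhang; Orla Kowalski is 3. Orla Kowalski is higher.

Orla Kowalski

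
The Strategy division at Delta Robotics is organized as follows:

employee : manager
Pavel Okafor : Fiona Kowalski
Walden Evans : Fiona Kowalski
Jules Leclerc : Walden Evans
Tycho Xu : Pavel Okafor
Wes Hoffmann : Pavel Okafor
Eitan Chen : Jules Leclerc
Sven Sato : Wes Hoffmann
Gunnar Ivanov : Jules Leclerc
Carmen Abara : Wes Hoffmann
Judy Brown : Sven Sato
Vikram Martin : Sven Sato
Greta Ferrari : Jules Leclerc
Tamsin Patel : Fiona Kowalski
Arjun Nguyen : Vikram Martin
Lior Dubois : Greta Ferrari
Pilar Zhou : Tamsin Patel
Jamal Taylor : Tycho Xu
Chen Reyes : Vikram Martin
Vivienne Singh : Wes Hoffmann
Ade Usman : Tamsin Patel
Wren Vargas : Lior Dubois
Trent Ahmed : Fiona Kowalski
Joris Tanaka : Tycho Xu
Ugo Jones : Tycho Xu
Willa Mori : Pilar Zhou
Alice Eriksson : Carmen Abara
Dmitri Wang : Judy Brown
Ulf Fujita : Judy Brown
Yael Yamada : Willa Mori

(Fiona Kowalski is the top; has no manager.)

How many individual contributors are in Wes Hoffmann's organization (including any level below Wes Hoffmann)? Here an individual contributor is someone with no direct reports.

The people in Wes Hoffmann's organization with no one reporting to them are Vivienne Singh, Alice Eriksson, Chen Reyes, Arjun Nguyen, Ulf Fujita, Dmitri Wang. That is 6.

6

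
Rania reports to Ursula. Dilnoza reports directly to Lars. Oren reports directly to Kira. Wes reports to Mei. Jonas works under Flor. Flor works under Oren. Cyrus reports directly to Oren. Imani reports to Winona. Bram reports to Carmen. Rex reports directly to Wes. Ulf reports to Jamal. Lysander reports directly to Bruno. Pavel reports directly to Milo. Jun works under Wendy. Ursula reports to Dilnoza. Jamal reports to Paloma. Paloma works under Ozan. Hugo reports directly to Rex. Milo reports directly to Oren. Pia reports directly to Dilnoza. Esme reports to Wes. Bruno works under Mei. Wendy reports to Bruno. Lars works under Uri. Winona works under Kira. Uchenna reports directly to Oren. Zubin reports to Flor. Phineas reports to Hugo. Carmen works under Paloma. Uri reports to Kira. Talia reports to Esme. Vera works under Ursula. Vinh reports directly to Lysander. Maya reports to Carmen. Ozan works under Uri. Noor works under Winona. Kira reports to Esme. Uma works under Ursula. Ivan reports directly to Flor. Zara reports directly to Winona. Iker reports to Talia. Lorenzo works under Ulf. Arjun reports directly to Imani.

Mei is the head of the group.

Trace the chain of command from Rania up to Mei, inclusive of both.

Rania -> Ursula -> Dilnoza -> Lars -> Uri -> Kira -> Esme -> Wes -> Mei

Rania reports to Ursula. Ursula reports to Dilnoza. Dilnoza reports to Lars. Lars reports to Uri. Uri reports to Kira. Kira reports to Esme. Esme reports to Wes. Wes reports to Mei. Mei is at the top.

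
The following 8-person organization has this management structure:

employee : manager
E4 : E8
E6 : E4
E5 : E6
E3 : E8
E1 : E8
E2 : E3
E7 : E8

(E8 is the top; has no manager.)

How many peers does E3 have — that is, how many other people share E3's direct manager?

3

E3 reports to E8. E8's other direct reports are E4, E1, E7 — 3 peers.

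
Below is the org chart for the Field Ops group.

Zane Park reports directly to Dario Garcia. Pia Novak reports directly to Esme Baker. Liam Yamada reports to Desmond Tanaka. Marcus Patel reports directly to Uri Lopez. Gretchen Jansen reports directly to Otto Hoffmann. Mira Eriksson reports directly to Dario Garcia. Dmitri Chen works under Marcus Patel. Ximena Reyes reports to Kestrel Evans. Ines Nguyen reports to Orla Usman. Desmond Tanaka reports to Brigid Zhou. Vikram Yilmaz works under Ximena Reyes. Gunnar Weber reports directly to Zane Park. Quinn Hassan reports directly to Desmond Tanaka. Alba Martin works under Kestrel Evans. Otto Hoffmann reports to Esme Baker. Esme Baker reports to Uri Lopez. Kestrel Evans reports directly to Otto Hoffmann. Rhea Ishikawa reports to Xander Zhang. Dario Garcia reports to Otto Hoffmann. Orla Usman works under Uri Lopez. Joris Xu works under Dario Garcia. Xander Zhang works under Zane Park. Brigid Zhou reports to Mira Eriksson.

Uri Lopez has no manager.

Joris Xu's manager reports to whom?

Otto Hoffmann

Joris Xu reports to Dario Garcia, and Dario Garcia reports to Otto Hoffmann. So Joris Xu's skip-level manager is Otto Hoffmann.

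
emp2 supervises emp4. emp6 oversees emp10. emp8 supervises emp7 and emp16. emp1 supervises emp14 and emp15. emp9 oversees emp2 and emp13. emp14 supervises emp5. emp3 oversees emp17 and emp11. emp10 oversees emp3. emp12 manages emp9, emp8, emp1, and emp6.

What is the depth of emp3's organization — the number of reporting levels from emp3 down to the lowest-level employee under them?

The longest chain under emp3 runs emp3 → emp11, which is 1 level below emp3.

1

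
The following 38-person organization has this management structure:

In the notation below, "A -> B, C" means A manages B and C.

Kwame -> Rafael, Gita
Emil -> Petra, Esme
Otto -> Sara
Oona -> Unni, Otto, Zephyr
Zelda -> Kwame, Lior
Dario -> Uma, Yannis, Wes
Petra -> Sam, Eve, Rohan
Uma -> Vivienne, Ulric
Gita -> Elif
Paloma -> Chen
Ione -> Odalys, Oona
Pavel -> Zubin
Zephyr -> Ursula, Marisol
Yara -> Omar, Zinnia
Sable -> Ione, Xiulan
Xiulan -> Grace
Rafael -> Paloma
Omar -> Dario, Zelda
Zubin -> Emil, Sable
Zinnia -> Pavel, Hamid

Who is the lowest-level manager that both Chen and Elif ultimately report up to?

Kwame

Chen's chain of managers is Paloma, Rafael, Kwame, Zelda, Omar, Yara. Elif's chain of managers is Gita, Kwame, Zelda, Omar, Yara. The first manager that appears in both chains is Kwame.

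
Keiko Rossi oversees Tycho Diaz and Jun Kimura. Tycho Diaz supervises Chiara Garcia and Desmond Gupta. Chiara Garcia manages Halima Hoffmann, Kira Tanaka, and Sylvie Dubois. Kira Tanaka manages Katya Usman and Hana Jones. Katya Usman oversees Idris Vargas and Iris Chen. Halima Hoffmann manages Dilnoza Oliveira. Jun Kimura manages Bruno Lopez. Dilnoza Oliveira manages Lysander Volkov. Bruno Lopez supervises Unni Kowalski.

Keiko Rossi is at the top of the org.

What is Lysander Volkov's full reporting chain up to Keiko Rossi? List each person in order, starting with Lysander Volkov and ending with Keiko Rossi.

Lysander Volkov reports to Dilnoza Oliveira. Dilnoza Oliveira reports to Halima Hoffmann. Halima Hoffmann reports to Chiara Garcia. Chiara Garcia reports to Tycho Diaz. Tycho Diaz reports to Keiko Rossi. Keiko Rossi is at the top.

Lysander Volkov -> Dilnoza Oliveira -> Halima Hoffmann -> Chiara Garcia -> Tycho Diaz -> Keiko Rossi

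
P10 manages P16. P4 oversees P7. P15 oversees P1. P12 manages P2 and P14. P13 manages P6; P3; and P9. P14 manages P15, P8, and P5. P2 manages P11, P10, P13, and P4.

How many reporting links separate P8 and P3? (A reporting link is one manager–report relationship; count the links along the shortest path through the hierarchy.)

5

P8 is 2 levels below P12, and P3 is 3 levels below P12 (their lowest common manager). The shortest path runs up from P8 to P12 and back down to P3: 2 + 3 = 5 links.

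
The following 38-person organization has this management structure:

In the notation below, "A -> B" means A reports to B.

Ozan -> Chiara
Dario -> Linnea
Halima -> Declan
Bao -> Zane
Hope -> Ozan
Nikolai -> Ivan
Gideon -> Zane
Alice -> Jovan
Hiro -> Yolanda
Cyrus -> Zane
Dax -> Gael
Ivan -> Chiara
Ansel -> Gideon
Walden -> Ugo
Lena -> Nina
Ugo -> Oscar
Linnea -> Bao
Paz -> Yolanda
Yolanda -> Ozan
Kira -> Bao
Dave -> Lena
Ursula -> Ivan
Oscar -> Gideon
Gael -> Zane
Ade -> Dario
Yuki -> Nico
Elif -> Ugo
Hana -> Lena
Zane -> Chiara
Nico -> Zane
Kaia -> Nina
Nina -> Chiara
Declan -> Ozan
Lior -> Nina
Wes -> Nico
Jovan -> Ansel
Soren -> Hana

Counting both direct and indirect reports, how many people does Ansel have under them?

Ansel directly manages Jovan. Under Jovan: Alice (1). That's 2 in total.

2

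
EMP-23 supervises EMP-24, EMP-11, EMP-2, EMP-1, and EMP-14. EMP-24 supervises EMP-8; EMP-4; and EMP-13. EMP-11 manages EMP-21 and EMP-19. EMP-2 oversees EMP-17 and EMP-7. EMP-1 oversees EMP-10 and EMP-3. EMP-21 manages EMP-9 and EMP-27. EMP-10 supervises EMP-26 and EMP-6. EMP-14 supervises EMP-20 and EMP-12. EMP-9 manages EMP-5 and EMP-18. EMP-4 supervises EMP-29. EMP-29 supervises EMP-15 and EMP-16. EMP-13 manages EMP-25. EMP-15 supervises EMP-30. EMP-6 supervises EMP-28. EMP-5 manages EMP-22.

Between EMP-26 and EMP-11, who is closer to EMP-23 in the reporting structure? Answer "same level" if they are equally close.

EMP-11

EMP-26 is 3 levels below EMP-23; EMP-11 is 1. EMP-11 is higher.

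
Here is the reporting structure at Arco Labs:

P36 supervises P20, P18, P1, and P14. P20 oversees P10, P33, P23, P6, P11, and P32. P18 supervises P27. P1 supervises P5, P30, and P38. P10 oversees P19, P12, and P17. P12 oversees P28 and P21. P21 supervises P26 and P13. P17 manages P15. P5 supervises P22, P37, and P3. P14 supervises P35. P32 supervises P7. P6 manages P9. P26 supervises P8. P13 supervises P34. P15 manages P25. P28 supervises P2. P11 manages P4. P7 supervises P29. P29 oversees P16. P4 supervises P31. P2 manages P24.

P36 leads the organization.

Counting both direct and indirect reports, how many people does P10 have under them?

P10 directly manages P19, P12, P17. P19 has no reports. Under P12: P28, P2, P24, P21, P13, P34, P26, P8 (8). Under P17: P15, P25 (2). So P10's organization is 3 direct reports plus everyone under them: 1 + 9 + 3 = 13.

13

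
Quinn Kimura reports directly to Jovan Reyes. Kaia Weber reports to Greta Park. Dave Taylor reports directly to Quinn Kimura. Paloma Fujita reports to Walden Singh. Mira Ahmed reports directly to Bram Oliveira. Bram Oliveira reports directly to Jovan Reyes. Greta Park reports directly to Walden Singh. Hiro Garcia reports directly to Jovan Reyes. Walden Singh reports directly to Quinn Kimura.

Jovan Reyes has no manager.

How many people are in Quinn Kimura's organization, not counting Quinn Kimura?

5

Quinn Kimura directly manages Walden Singh, Dave Taylor. Under Walden Singh: Paloma Fujita, Greta Park, Kaia Weber (3). Dave Taylor has no reports. So Quinn Kimura's organization is 2 direct reports plus everyone under them: 4 + 1 = 5.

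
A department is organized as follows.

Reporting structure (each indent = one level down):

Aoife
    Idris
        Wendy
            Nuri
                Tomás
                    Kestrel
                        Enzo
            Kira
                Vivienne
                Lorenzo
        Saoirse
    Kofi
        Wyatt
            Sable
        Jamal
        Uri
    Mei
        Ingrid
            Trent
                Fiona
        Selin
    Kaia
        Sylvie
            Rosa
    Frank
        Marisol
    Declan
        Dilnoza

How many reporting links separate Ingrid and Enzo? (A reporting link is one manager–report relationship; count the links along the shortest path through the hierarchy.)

Ingrid is 2 levels below Aoife, and Enzo is 6 levels below Aoife (their lowest common manager). The shortest path runs up from Ingrid to Aoife and back down to Enzo: 2 + 6 = 8 links.

8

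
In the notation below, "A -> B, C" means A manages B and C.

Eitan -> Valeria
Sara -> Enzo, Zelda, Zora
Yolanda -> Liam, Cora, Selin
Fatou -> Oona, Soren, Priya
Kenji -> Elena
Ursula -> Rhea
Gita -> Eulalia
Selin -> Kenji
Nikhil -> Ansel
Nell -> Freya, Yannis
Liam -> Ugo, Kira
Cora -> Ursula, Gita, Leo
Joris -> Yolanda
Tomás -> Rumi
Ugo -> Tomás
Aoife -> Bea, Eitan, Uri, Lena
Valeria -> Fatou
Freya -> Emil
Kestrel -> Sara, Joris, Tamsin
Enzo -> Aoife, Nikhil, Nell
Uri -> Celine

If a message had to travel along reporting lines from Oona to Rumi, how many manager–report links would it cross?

13

Oona is 7 levels below Kestrel, and Rumi is 6 levels below Kestrel (their lowest common manager). The shortest path runs up from Oona to Kestrel and back down to Rumi: 7 + 6 = 13 links.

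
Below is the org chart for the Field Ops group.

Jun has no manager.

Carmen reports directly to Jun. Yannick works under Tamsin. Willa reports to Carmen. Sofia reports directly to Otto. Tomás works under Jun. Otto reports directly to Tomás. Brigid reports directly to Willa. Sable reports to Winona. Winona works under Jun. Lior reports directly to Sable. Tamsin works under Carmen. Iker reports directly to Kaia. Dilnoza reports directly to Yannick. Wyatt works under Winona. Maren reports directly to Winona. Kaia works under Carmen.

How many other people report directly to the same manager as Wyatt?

Wyatt reports to Winona. Winona's other direct reports are Sable, Maren — 2 peers.

2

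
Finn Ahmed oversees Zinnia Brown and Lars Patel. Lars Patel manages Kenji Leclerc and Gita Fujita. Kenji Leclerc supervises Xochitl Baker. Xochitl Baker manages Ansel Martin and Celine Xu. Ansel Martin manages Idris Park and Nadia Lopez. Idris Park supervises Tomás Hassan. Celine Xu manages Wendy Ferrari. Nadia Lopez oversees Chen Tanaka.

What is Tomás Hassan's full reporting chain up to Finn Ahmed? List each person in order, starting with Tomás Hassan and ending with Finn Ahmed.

Tomás Hassan reports to Idris Park. Idris Park reports to Ansel Martin. Ansel Martin reports to Xochitl Baker. Xochitl Baker reports to Kenji Leclerc. Kenji Leclerc reports to Lars Patel. Lars Patel reports to Finn Ahmed. Finn Ahmed is at the top.

Tomás Hassan -> Idris Park -> Ansel Martin -> Xochitl Baker -> Kenji Leclerc -> Lars Patel -> Finn Ahmed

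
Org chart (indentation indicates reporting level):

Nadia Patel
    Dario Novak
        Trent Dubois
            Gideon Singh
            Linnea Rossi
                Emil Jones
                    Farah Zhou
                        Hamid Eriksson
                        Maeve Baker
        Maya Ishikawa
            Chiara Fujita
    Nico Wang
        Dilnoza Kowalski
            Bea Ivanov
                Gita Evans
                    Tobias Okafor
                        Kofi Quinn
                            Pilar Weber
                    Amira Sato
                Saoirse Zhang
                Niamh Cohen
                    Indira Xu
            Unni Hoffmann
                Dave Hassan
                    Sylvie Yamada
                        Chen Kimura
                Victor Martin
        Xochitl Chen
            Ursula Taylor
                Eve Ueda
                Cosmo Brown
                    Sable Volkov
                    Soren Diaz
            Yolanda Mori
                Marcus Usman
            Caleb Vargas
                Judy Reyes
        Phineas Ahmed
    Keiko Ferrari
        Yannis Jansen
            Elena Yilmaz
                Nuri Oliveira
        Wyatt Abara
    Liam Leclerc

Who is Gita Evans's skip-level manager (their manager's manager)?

Gita Evans reports to Bea Ivanov, and Bea Ivanov reports to Dilnoza Kowalski. So Gita Evans's skip-level manager is Dilnoza Kowalski.

Dilnoza Kowalski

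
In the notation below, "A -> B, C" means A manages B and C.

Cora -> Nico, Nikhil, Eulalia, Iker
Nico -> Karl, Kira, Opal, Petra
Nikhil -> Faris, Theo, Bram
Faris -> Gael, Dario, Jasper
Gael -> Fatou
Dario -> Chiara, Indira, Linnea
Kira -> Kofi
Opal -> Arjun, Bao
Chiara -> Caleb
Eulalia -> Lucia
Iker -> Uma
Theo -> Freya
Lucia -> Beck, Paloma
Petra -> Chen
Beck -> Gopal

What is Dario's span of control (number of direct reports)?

3

Dario directly manages Chiara, Indira, Linnea. That is 3 direct reports.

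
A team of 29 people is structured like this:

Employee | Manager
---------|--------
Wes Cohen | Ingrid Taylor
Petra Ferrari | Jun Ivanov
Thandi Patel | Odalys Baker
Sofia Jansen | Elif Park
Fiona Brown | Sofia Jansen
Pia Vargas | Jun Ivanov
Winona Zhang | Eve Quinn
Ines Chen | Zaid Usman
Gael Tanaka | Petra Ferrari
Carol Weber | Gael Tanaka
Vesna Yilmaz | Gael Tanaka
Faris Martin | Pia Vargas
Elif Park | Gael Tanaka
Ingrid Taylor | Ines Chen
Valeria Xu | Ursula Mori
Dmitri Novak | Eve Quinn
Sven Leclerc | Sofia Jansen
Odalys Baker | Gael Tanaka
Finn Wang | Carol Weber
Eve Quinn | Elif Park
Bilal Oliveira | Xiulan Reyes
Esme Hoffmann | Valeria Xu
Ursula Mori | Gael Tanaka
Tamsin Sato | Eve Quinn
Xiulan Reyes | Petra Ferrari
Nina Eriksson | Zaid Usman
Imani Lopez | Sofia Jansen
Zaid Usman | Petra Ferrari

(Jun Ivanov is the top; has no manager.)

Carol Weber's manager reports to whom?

Petra Ferrari

Carol Weber reports to Gael Tanaka, and Gael Tanaka reports to Petra Ferrari. So Carol Weber's skip-level manager is Petra Ferrari.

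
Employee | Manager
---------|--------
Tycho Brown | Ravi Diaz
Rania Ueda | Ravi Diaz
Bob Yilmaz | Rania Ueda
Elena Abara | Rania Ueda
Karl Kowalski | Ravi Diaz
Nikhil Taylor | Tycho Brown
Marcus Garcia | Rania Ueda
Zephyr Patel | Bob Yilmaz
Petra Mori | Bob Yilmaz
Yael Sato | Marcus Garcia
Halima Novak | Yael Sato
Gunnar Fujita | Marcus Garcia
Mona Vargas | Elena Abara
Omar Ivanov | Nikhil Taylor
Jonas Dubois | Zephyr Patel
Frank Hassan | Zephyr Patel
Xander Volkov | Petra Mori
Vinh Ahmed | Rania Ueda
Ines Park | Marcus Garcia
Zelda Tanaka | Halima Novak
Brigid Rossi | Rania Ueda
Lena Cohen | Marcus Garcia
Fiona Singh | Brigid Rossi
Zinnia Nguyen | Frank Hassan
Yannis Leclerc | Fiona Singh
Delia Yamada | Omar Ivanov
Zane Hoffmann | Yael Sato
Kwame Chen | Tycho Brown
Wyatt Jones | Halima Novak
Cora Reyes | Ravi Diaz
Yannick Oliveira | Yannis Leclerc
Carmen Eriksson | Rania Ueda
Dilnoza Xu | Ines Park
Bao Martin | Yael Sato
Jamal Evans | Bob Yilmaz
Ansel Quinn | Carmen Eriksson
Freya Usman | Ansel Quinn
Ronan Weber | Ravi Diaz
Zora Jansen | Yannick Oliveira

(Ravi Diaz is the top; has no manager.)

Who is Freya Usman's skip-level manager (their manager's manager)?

Freya Usman reports to Ansel Quinn, and Ansel Quinn reports to Carmen Eriksson. So Freya Usman's skip-level manager is Carmen Eriksson.

Carmen Eriksson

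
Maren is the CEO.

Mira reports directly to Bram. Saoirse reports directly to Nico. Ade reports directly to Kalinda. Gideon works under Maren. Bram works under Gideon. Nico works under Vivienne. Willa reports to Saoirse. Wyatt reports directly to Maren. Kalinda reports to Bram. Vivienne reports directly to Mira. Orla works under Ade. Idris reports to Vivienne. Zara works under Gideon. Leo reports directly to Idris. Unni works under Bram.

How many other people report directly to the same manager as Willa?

Willa reports to Saoirse, and Saoirse has no other direct reports. Willa has 0 peers.

0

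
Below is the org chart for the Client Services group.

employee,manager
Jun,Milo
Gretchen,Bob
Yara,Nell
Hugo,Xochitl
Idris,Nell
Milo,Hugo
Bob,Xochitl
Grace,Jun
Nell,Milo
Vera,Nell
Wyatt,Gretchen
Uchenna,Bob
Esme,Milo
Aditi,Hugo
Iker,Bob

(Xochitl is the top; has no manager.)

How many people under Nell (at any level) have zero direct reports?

3

The people in Nell's organization with no one reporting to them are Idris, Vera, Yara. That is 3.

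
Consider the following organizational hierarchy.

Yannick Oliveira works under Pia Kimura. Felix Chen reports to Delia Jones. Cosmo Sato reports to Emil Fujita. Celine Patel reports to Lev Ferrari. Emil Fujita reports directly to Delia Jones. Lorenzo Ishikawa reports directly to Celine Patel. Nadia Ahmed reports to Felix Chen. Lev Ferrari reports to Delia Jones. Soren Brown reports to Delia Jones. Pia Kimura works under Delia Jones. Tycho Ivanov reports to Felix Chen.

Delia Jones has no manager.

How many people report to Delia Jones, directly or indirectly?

Delia Jones directly manages Felix Chen, Soren Brown, Lev Ferrari, Pia Kimura, Emil Fujita. Under Felix Chen: Nadia Ahmed, Tycho Ivanov (2). Soren Brown has no reports. Under Lev Ferrari: Celine Patel, Lorenzo Ishikawa (2). Under Pia Kimura: Yannick Oliveira (1). Under Emil Fujita: Cosmo Sato (1). So Delia Jones's organization is 5 direct reports plus everyone under them: 3 + 1 + 3 + 2 + 2 = 11.

11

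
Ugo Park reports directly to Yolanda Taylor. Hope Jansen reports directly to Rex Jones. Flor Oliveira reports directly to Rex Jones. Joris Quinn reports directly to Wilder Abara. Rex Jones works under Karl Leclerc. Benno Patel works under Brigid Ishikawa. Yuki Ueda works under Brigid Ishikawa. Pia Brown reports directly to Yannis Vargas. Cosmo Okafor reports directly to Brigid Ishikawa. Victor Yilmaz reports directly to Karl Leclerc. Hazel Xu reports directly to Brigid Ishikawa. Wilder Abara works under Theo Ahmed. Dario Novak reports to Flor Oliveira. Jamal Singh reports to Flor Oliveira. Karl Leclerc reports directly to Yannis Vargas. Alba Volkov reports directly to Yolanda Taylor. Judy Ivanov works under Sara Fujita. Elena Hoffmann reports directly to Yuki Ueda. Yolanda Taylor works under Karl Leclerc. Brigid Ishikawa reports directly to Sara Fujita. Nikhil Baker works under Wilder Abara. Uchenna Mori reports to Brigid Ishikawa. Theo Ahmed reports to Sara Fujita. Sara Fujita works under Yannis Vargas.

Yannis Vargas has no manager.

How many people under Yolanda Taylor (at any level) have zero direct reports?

2

The people in Yolanda Taylor's organization with no one reporting to them are Alba Volkov, Ugo Park. That is 2.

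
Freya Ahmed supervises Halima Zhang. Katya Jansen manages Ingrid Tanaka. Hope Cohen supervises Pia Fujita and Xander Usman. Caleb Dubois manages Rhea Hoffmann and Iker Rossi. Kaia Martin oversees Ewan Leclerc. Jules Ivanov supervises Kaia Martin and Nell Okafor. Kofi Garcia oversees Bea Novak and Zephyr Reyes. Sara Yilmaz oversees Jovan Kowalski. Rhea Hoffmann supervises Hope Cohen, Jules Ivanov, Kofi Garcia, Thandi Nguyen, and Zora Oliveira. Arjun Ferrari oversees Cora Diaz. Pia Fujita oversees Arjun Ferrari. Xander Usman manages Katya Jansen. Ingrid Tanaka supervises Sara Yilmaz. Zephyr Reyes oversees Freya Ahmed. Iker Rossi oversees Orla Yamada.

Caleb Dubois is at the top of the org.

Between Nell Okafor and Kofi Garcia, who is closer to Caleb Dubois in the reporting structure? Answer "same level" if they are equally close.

Nell Okafor is 3 levels below Caleb Dubois; Kofi Garcia is 2. Kofi Garcia is higher.

Kofi Garcia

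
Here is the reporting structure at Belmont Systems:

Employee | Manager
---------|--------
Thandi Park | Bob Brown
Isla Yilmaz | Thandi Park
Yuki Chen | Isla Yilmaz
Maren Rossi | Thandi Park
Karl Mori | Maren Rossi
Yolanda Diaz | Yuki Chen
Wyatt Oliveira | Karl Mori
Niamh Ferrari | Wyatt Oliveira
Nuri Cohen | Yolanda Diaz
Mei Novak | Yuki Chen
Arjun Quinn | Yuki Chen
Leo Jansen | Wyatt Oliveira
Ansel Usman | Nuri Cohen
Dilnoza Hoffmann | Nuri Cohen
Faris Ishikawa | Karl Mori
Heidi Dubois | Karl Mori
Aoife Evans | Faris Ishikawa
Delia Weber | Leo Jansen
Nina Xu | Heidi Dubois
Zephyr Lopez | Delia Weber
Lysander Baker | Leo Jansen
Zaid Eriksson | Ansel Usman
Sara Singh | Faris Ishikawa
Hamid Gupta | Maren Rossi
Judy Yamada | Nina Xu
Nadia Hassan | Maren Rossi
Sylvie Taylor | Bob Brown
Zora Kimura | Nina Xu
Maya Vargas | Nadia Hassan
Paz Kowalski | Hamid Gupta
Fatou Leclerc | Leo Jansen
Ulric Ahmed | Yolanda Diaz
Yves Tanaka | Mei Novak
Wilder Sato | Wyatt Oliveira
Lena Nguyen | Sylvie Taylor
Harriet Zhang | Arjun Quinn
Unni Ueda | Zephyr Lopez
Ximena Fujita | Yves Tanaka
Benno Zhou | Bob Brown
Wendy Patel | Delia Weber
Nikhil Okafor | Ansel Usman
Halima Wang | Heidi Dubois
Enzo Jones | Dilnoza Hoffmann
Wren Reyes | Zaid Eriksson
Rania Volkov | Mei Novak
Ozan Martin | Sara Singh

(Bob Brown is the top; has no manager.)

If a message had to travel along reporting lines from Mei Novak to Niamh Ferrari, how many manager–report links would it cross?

Mei Novak is 3 levels below Thandi Park, and Niamh Ferrari is 4 levels below Thandi Park (their lowest common manager). The shortest path runs up from Mei Novak to Thandi Park and back down to Niamh Ferrari: 3 + 4 = 7 links.

7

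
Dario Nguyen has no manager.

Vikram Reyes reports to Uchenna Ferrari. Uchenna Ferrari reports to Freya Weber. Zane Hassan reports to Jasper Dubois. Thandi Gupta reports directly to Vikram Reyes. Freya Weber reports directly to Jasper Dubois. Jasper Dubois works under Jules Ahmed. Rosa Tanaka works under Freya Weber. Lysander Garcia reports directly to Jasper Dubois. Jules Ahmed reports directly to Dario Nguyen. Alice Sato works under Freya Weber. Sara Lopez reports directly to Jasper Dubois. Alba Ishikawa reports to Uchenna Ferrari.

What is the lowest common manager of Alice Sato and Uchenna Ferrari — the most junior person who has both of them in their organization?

Alice Sato's chain of managers is Freya Weber, Jasper Dubois, Jules Ahmed, Dario Nguyen. Uchenna Ferrari's chain of managers is Freya Weber, Jasper Dubois, Jules Ahmed, Dario Nguyen. The first manager that appears in both chains is Freya Weber.

Freya Weber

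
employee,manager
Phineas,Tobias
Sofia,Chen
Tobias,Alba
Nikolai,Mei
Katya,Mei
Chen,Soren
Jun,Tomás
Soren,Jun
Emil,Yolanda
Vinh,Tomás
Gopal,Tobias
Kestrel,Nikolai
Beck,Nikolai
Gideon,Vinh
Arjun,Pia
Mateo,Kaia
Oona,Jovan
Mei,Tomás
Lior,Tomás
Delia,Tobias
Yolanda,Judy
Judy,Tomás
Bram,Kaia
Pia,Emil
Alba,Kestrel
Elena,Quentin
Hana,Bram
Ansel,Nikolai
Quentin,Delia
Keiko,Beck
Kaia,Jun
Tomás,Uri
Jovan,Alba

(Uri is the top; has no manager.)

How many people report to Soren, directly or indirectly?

Soren directly manages Chen. Under Chen: Sofia (1). That's 2 in total.

2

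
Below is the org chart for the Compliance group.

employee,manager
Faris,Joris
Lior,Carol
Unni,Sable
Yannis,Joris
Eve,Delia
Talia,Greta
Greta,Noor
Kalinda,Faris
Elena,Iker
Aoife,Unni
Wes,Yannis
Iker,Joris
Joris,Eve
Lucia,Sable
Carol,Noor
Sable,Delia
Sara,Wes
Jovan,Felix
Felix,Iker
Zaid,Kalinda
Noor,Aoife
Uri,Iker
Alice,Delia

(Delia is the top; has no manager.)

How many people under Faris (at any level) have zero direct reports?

The only person in Faris's organization with no one reporting to them is Zaid. That is 1.

1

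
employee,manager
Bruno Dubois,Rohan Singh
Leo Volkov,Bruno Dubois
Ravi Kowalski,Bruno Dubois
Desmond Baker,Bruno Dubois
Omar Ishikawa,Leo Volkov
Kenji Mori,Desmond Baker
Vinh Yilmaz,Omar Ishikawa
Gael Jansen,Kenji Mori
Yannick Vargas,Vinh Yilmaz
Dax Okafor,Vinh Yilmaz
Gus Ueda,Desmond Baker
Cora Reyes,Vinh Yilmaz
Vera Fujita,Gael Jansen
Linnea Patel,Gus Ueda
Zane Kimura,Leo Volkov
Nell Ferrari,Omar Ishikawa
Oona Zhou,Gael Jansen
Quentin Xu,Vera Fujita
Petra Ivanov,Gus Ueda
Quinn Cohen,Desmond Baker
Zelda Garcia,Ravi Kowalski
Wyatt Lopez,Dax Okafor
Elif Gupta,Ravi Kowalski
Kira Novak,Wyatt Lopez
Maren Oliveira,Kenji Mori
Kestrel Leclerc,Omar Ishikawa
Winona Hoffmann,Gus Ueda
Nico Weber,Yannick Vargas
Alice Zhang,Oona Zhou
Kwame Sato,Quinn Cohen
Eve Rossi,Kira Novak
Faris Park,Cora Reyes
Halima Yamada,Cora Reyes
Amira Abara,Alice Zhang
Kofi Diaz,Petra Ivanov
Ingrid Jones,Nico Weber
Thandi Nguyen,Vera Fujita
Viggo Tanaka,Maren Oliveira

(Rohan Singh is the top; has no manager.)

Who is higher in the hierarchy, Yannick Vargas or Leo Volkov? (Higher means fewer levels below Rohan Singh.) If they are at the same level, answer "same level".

Leo Volkov

Yannick Vargas is 5 levels below Rohan Singh; Leo Volkov is 2. Leo Volkov is higher.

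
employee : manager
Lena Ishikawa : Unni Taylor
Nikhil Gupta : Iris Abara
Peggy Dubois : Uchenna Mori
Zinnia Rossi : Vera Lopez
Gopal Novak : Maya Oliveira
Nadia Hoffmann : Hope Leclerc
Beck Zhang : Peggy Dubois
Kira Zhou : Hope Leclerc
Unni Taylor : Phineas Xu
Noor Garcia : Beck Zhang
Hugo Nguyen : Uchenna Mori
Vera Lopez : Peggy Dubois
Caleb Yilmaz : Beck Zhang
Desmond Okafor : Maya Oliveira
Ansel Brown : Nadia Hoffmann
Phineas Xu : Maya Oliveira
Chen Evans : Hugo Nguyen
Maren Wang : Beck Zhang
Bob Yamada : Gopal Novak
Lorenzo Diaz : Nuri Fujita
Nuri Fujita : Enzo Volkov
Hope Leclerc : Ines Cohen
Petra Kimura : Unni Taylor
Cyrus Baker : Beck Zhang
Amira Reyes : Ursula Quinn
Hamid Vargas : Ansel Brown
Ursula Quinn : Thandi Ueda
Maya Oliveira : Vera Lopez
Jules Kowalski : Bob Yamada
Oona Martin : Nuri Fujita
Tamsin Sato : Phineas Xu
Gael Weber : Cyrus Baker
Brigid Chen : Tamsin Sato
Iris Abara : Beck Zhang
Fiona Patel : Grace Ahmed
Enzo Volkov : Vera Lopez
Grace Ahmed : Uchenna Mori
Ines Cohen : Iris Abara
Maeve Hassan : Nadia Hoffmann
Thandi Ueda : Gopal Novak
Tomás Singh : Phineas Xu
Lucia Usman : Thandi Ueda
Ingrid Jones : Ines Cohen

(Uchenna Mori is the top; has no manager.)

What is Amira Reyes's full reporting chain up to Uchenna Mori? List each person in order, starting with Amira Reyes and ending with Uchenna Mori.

Amira Reyes reports to Ursula Quinn. Ursula Quinn reports to Thandi Ueda. Thandi Ueda reports to Gopal Novak. Gopal Novak reports to Maya Oliveira. Maya Oliveira reports to Vera Lopez. Vera Lopez reports to Peggy Dubois. Peggy Dubois reports to Uchenna Mori. Uchenna Mori is at the top.

Amira Reyes -> Ursula Quinn -> Thandi Ueda -> Gopal Novak -> Maya Oliveira -> Vera Lopez -> Peggy Dubois -> Uchenna Mori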